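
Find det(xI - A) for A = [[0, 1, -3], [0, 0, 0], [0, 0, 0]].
χ_A(x) = x^3

xI - A = [[x, -1, 3], [0, x, 0], [0, 0, x]].

Expanding det(xI - A) along the first row:
det(xI - A) = + (x)·det([[x, 0], [0, x]]) - (-1)·det([[0, 0], [0, x]]) + (3)·det([[0, x], [0, 0]]).

Evaluating gives χ_A(x) = x^3.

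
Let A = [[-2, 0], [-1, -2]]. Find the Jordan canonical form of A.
The characteristic polynomial is det(xI - A) = (x + 2)^2, so the eigenvalues are -2 (algebraic multiplicity 2).

For λ = -2: rank(A + 2I) = 1, rank((A + 2I)^2) = 0. The eigenspace has dimension 2 - 1 = 1, so there is 1 Jordan block; the rank sequence gives block sizes [2].

Assembling the blocks gives the Jordan form J above.

J = [[-2, 1], [0, -2]]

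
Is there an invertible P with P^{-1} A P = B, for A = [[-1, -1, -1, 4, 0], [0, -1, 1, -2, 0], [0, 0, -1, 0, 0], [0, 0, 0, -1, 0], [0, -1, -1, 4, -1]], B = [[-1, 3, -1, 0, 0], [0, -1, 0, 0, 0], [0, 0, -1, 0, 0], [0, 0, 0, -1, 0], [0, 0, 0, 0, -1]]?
No.

Both have characteristic polynomial (x + 1)^5, but the minimal polynomial of A is (x + 1)^3 while the minimal polynomial of B is (x + 1)^2. The minimal polynomial is a similarity invariant, so A and B are not similar.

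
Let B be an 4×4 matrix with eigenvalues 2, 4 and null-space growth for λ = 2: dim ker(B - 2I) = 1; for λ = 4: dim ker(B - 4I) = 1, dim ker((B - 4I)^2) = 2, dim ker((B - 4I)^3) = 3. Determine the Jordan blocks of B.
λ = 2: successive nullity increments [1] count blocks of size ≥ k; block sizes are [1].
λ = 4: successive nullity increments [1, 1, 1] count blocks of size ≥ k; block sizes are [3].

Jordan blocks: (2, 1), (4, 3)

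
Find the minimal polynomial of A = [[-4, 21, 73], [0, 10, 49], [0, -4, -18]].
m_A(x) = (x + 4)^3

The characteristic polynomial factors as (x + 4)^3. The minimal polynomial is ∏(x - λ)^{k_λ} where k_λ is the size of the largest Jordan block at λ.

For λ = -4: rank(A + 4I) = 2, and the largest Jordan block has size 3 (the smallest k with rank((A + 4I)^k) = rank((A + 4I)^(k+1))).

So m_A(x) = (x + 4)^3.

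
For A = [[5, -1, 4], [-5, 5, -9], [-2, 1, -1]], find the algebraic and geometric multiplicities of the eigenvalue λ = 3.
algebraic multiplicity 3, geometric multiplicity 1

The characteristic polynomial is (x - 3)^3, so the factor x - 3 appears with exponent 3: the algebraic multiplicity is 3.

rank(A - 3I) = 2, so the eigenspace has dimension 3 - 2 = 1: the geometric multiplicity is 1.

Since 1 < 3, A is not diagonalizable.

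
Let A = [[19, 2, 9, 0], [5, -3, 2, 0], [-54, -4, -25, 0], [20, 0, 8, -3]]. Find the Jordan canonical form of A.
J = [[-3, 1, 0, 0], [0, -3, 1, 0], [0, 0, -3, 0], [0, 0, 0, -3]]

The characteristic polynomial is det(xI - A) = (x + 3)^4, so the eigenvalues are -3 (algebraic multiplicity 4).

For λ = -3: rank(A + 3I) = 2, rank((A + 3I)^2) = 1, rank((A + 3I)^3) = 0. The eigenspace has dimension 4 - 2 = 2, so there are 2 Jordan blocks; the rank sequence gives block sizes [3, 1].

Assembling the blocks gives the Jordan form J above.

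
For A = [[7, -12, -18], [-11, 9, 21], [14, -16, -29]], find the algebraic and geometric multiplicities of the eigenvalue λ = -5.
algebraic multiplicity 2, geometric multiplicity 1

The characteristic polynomial is (x + 3)(x + 5)^2, so the factor x + 5 appears with exponent 2: the algebraic multiplicity is 2.

rank(A + 5I) = 2, so the eigenspace has dimension 3 - 2 = 1: the geometric multiplicity is 1.

Since 1 < 2, A is not diagonalizable.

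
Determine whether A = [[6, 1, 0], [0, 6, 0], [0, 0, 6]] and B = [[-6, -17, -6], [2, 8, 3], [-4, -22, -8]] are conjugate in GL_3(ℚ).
trace(A) = 18 but trace(B) = -6. The trace is a similarity invariant, so A and B are not similar.

No.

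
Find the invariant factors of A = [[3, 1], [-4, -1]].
The Jordan structure of A has elementary divisors (x - 1)^2. Arranging the block sizes at each eigenvalue in decreasing order and taking row products gives the invariant factors.

Invariant factors (smallest first, each dividing the next): (x - 1)^2.

Check: the last factor (x - 1)^2 is the minimal polynomial, and the product (x - 1)^2 is the characteristic polynomial.

(x - 1)^2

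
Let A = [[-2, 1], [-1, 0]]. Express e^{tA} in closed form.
A has Jordan form J = [[-1, 1], [0, -1]] with A = PJP^{-1}, so e^{tA} = P e^{tJ} P^{-1}.

For a Jordan block J_k(λ), e^{tJ_k(λ)} = e^{λt} · (I + tN + t^2 N^2/2! + ... + t^{k-1} N^{k-1}/(k-1)!) where N is the nilpotent superdiagonal part.

Assembling the blocks and conjugating back gives the entries of e^{tA} as shown above.

e^{tA} = [[(1 - t)*e^{-t}, t*e^{-t}], [-t*e^{-t}, (t + 1)*e^{-t}]]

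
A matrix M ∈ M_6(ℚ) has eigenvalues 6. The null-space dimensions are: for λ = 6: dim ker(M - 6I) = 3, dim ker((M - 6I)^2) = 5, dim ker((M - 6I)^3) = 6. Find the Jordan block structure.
Jordan blocks: (6, 3), (6, 2), (6, 1)

λ = 6: successive nullity increments [3, 2, 1] count blocks of size ≥ k; block sizes are [3, 2, 1].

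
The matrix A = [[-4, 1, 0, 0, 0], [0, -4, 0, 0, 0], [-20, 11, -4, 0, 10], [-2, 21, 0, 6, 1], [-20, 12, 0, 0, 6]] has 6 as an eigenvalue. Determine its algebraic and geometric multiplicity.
The characteristic polynomial is (x - 6)^2(x + 4)^3, so the factor x - 6 appears with exponent 2: the algebraic multiplicity is 2.

rank(A - 6I) = 4, so the eigenspace has dimension 5 - 4 = 1: the geometric multiplicity is 1.

Since 1 < 2, A is not diagonalizable.

algebraic multiplicity 2, geometric multiplicity 1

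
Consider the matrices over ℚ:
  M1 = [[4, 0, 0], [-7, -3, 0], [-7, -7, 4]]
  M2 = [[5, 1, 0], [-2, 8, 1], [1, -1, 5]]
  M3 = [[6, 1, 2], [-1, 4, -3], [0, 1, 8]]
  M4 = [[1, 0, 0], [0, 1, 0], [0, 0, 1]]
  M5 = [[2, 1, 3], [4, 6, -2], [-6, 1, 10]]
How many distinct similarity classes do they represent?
3 classes: {M1}, {M2, M3, M5}, {M4}

Characteristic polynomials: χ_{M1} = (x - 4)^2(x + 3), χ_{M2} = (x - 6)^3, χ_{M3} = (x - 6)^3, χ_{M4} = (x - 1)^3, χ_{M5} = (x - 6)^3.

{M1}: invariant factors x - 4, (x - 4)(x + 3).

{M2, M3, M5}: invariant factors (x - 6)^3.

{M4}: invariant factors x - 1, x - 1, x - 1.

Matrices are similar if and only if their invariant-factor lists agree; the partition into similarity classes is {M1}, {M2, M3, M5}, {M4}.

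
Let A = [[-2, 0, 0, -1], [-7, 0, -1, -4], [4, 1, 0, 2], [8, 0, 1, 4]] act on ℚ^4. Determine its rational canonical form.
The invariant factors of A (the non-unit diagonal entries of the Smith normal form of xI - A over ℚ[x]) are (x^2 - x - 1)^2, each dividing the next. The characteristic polynomial is their product, (x^2 - x - 1)^2.

The rational canonical form is the block-diagonal matrix of companion matrices C(f_i):
R = [[0, 0, 0, -1], [1, 0, 0, -2], [0, 1, 0, 1], [0, 0, 1, 2]].

Note the characteristic polynomial does not split into linear factors over ℚ, so A has no Jordan form over ℚ; the rational canonical form exists over any field.

R = [[0, 0, 0, -1], [1, 0, 0, -2], [0, 1, 0, 1], [0, 0, 1, 2]]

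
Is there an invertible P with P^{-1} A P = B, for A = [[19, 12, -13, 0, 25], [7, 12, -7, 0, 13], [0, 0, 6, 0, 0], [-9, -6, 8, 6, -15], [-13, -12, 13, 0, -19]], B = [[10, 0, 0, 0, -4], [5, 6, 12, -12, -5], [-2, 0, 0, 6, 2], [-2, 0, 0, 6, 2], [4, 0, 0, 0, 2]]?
Both have characteristic polynomial x(x - 6)^4 and minimal polynomial x(x - 6)^2. But rank(A - 6I) = 3 for A while rank(B - 6I) = 2 for B, so the number of Jordan blocks at λ = 6 differs. A and B are not similar.

No.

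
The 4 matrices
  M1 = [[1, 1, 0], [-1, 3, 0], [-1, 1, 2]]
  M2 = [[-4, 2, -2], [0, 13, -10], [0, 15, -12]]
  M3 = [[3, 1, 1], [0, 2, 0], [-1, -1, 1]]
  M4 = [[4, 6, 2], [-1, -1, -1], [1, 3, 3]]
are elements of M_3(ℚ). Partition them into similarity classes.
Characteristic polynomials: χ_{M1} = (x - 2)^3, χ_{M2} = (x - 3)(x + 2)(x + 4), χ_{M3} = (x - 2)^3, χ_{M4} = (x - 2)^3.

{M1, M3, M4}: invariant factors x - 2, (x - 2)^2.

{M2}: invariant factors (x - 3)(x + 2)(x + 4).

Matrices are similar if and only if their invariant-factor lists agree; the partition into similarity classes is {M1, M3, M4}, {M2}.

2 classes: {M1, M3, M4}, {M2}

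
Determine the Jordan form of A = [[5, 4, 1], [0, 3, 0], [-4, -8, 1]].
The characteristic polynomial is det(xI - A) = (x - 3)^3, so the eigenvalues are 3 (algebraic multiplicity 3).

For λ = 3: rank(A - 3I) = 1, rank((A - 3I)^2) = 0. The eigenspace has dimension 3 - 1 = 2, so there are 2 Jordan blocks; the rank sequence gives block sizes [2, 1].

Assembling the blocks gives the Jordan form J above.

J = [[3, 1, 0], [0, 3, 0], [0, 0, 3]]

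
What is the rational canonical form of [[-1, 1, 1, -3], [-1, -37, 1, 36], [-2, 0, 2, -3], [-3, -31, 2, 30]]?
The invariant factors of A (the non-unit diagonal entries of the Smith normal form of xI - A over ℚ[x]) are (x^2 + 3x - 6)^2, each dividing the next. The characteristic polynomial is their product, (x^2 + 3x - 6)^2.

The rational canonical form is the block-diagonal matrix of companion matrices C(f_i):
R = [[0, 0, 0, -36], [1, 0, 0, 36], [0, 1, 0, 3], [0, 0, 1, -6]].

Note the characteristic polynomial does not split into linear factors over ℚ, so A has no Jordan form over ℚ; the rational canonical form exists over any field.

R = [[0, 0, 0, -36], [1, 0, 0, 36], [0, 1, 0, 3], [0, 0, 1, -6]]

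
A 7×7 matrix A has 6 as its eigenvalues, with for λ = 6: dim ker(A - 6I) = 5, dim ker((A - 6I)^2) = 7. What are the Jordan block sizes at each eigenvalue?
Jordan blocks: (6, 2), (6, 2), (6, 1), (6, 1), (6, 1)

λ = 6: successive nullity increments [5, 2] count blocks of size ≥ k; block sizes are [2, 2, 1, 1, 1].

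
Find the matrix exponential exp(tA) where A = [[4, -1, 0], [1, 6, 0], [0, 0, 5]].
A has Jordan form J = [[5, 1, 0], [0, 5, 0], [0, 0, 5]] with A = PJP^{-1}, so e^{tA} = P e^{tJ} P^{-1}.

For a Jordan block J_k(λ), e^{tJ_k(λ)} = e^{λt} · (I + tN + t^2 N^2/2! + ... + t^{k-1} N^{k-1}/(k-1)!) where N is the nilpotent superdiagonal part.

Assembling the blocks and conjugating back gives the entries of e^{tA} as shown above.

e^{tA} = [[(1 - t)*e^{5*t}, -t*e^{5*t}, 0], [t*e^{5*t}, (t + 1)*e^{5*t}, 0], [0, 0, e^{5*t}]]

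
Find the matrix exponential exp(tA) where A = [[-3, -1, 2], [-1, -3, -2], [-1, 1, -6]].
e^{tA} = [[(t + 1)*e^{-4*t}, -t*e^{-4*t}, 2*t*e^{-4*t}], [-t*e^{-4*t}, (t + 1)*e^{-4*t}, -2*t*e^{-4*t}], [-t*e^{-4*t}, t*e^{-4*t}, (1 - 2*t)*e^{-4*t}]]

A has Jordan form J = [[-4, 1, 0], [0, -4, 0], [0, 0, -4]] with A = PJP^{-1}, so e^{tA} = P e^{tJ} P^{-1}.

For a Jordan block J_k(λ), e^{tJ_k(λ)} = e^{λt} · (I + tN + t^2 N^2/2! + ... + t^{k-1} N^{k-1}/(k-1)!) where N is the nilpotent superdiagonal part.

Assembling the blocks and conjugating back gives the entries of e^{tA} as shown above.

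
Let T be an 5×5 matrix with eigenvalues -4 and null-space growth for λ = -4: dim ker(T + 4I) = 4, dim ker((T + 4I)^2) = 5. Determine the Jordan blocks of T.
λ = -4: successive nullity increments [4, 1] count blocks of size ≥ k; block sizes are [2, 1, 1, 1].

Jordan blocks: (-4, 2), (-4, 1), (-4, 1), (-4, 1)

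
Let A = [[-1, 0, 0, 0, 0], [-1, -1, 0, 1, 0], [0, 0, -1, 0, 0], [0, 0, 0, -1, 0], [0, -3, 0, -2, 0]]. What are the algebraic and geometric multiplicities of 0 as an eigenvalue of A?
algebraic multiplicity 1, geometric multiplicity 1

The characteristic polynomial is x(x + 1)^4, so the factor x appears with exponent 1: the algebraic multiplicity is 1.

rank(A) = 4, so the eigenspace has dimension 5 - 4 = 1: the geometric multiplicity is 1.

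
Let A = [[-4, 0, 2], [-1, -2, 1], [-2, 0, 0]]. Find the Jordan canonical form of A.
J = [[-2, 1, 0], [0, -2, 0], [0, 0, -2]]

The characteristic polynomial is det(xI - A) = (x + 2)^3, so the eigenvalues are -2 (algebraic multiplicity 3).

For λ = -2: rank(A + 2I) = 1, rank((A + 2I)^2) = 0. The eigenspace has dimension 3 - 1 = 2, so there are 2 Jordan blocks; the rank sequence gives block sizes [2, 1].

Assembling the blocks gives the Jordan form J above.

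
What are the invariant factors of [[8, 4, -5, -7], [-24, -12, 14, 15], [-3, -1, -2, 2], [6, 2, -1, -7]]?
(x + 3)^3(x + 4)

The Jordan structure of A has elementary divisors (x + 4), (x + 3)^3. Arranging the block sizes at each eigenvalue in decreasing order and taking row products gives the invariant factors.

Invariant factors (smallest first, each dividing the next): (x + 3)^3(x + 4).

Check: the last factor (x + 3)^3(x + 4) is the minimal polynomial, and the product (x + 3)^3(x + 4) is the characteristic polynomial.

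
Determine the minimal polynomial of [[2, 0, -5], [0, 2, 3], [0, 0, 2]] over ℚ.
m_A(x) = (x - 2)^2

The characteristic polynomial factors as (x - 2)^3. The minimal polynomial is ∏(x - λ)^{k_λ} where k_λ is the size of the largest Jordan block at λ.

For λ = 2: rank(A - 2I) = 1, and the largest Jordan block has size 2 (the smallest k with rank((A - 2I)^k) = rank((A - 2I)^(k+1))).

So m_A(x) = (x - 2)^2.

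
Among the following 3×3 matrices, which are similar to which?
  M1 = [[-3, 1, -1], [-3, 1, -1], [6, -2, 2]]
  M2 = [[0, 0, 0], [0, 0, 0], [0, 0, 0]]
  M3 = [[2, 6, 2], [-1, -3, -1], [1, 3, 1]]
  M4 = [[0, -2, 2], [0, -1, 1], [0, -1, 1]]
2 classes: {M1, M3, M4}, {M2}

Characteristic polynomials: χ_{M1} = x^3, χ_{M2} = x^3, χ_{M3} = x^3, χ_{M4} = x^3.

{M1, M3, M4}: invariant factors x, x^2.

{M2}: invariant factors x, x, x.

Matrices are similar if and only if their invariant-factor lists agree; the partition into similarity classes is {M1, M3, M4}, {M2}.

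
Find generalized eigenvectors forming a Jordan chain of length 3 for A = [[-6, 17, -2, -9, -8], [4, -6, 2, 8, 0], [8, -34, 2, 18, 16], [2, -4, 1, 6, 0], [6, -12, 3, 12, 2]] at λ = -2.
We seek v_1 ∈ ker((A + 2I)^3) \ ker((A + 2I)^2), then set v_{i+1} = (A + 2I) v_i.

One such chain is v_1 = [[0, 0, 1, 0, 0]]^T, v_2 = [[-2, 2, 4, 1, 3]]^T, v_3 = [[1, 0, -2, 0, 0]]^T. Check: (A + 2I) v_3 = [[0, 0, 0, 0, 0]]^T = 0.

v_1 = [[0, 0, 1, 0, 0]]^T, v_2 = [[-2, 2, 4, 1, 3]]^T, v_3 = [[1, 0, -2, 0, 0]]^T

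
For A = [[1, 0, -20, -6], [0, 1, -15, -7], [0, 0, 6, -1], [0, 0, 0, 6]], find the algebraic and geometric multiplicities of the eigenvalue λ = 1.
algebraic multiplicity 2, geometric multiplicity 2

The characteristic polynomial is (x - 6)^2(x - 1)^2, so the factor x - 1 appears with exponent 2: the algebraic multiplicity is 2.

rank(A - I) = 2, so the eigenspace has dimension 4 - 2 = 2: the geometric multiplicity is 2.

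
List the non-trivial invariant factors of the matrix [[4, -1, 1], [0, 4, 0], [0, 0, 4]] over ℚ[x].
The Jordan structure of A has elementary divisors (x - 4)^2, (x - 4). Arranging the block sizes at each eigenvalue in decreasing order and taking row products gives the invariant factors.

Invariant factors (smallest first, each dividing the next): x - 4, (x - 4)^2.

Check: the last factor (x - 4)^2 is the minimal polynomial, and the product (x - 4)^3 is the characteristic polynomial.

x - 4, (x - 4)^2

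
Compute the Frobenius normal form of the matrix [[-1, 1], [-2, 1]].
R = [[0, -1], [1, 0]]

The invariant factors of A (the non-unit diagonal entries of the Smith normal form of xI - A over ℚ[x]) are x^2 + 1, each dividing the next. The characteristic polynomial is their product, x^2 + 1.

The rational canonical form is the block-diagonal matrix of companion matrices C(f_i):
R = [[0, -1], [1, 0]].

Note the characteristic polynomial does not split into linear factors over ℚ, so A has no Jordan form over ℚ; the rational canonical form exists over any field.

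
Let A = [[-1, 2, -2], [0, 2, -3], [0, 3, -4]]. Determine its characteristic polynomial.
χ_A(x) = (x + 1)^3

xI - A = [[x + 1, -2, 2], [0, x - 2, 3], [0, -3, x + 4]].

Expanding det(xI - A) along the first row:
det(xI - A) = + (x + 1)·det([[x - 2, 3], [-3, x + 4]]) - (-2)·det([[0, 3], [0, x + 4]]) + (2)·det([[0, x - 2], [0, -3]]).

Evaluating gives χ_A(x) = x^3 + 3x^2 + 3x + 1 = (x + 1)^3.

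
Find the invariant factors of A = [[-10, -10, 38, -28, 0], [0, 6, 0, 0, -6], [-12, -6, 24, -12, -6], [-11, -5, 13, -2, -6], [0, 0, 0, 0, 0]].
x(x - 6), x(x - 6)^2

The Jordan structure of A has elementary divisors x, x, (x - 6)^2, (x - 6). Arranging the block sizes at each eigenvalue in decreasing order and taking row products gives the invariant factors.

Invariant factors (smallest first, each dividing the next): x(x - 6), x(x - 6)^2.

Check: the last factor x(x - 6)^2 is the minimal polynomial, and the product x^2(x - 6)^3 is the characteristic polynomial.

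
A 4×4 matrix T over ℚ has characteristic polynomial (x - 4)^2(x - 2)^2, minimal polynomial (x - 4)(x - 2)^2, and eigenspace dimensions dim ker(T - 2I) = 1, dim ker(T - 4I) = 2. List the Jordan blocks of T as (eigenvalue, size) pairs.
Jordan blocks: (2, 2), (4, 1), (4, 1)

λ = 2: algebraic multiplicity 2 (exponent in χ_T), largest block size 2 (exponent in m_T), 1 block (geometric multiplicity). This forces block sizes [2].
λ = 4: algebraic multiplicity 2 (exponent in χ_T), largest block size 1 (exponent in m_T), 2 blocks (geometric multiplicity). These force block sizes [1, 1].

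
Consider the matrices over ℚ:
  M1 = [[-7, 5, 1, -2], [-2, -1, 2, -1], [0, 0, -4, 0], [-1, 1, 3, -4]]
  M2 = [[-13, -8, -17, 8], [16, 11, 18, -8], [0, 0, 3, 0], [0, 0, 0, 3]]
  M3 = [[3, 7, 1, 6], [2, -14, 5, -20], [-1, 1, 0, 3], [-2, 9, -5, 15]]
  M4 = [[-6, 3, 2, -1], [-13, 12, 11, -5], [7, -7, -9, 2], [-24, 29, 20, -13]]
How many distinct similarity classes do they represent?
Characteristic polynomials: χ_{M1} = (x + 4)^4, χ_{M2} = (x - 3)^3(x + 5), χ_{M3} = (x - 3)^3(x + 5), χ_{M4} = (x + 4)^4.

{M1, M4}: invariant factors x + 4, (x + 4)^3.

{M2}: invariant factors x - 3, (x - 3)^2(x + 5).

{M3}: invariant factors (x - 3)^3(x + 5).

Matrices are similar if and only if their invariant-factor lists agree; the partition into similarity classes is {M1, M4}, {M2}, {M3}.

3 classes: {M1, M4}, {M2}, {M3}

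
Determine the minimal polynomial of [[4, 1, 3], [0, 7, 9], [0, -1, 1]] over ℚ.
m_A(x) = (x - 4)^2

The characteristic polynomial factors as (x - 4)^3. The minimal polynomial is ∏(x - λ)^{k_λ} where k_λ is the size of the largest Jordan block at λ.

For λ = 4: rank(A - 4I) = 1, and the largest Jordan block has size 2 (the smallest k with rank((A - 4I)^k) = rank((A - 4I)^(k+1))).

So m_A(x) = (x - 4)^2.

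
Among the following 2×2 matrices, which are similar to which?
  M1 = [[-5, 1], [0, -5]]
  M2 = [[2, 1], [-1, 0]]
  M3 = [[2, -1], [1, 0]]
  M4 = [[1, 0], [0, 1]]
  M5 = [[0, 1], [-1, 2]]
3 classes: {M1}, {M2, M3, M5}, {M4}

Characteristic polynomials: χ_{M1} = (x + 5)^2, χ_{M2} = (x - 1)^2, χ_{M3} = (x - 1)^2, χ_{M4} = (x - 1)^2, χ_{M5} = (x - 1)^2.

{M1}: invariant factors (x + 5)^2.

{M2, M3, M5}: invariant factors (x - 1)^2.

{M4}: invariant factors x - 1, x - 1.

Matrices are similar if and only if their invariant-factor lists agree; the partition into similarity classes is {M1}, {M2, M3, M5}, {M4}.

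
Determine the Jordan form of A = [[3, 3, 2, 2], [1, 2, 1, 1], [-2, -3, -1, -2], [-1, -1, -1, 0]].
The characteristic polynomial is det(xI - A) = (x - 1)^4, so the eigenvalues are 1 (algebraic multiplicity 4).

For λ = 1: rank(A - I) = 2, rank((A - I)^2) = 1, rank((A - I)^3) = 0. The eigenspace has dimension 4 - 2 = 2, so there are 2 Jordan blocks; the rank sequence gives block sizes [3, 1].

Assembling the blocks gives the Jordan form J above.

J = [[1, 1, 0, 0], [0, 1, 1, 0], [0, 0, 1, 0], [0, 0, 0, 1]]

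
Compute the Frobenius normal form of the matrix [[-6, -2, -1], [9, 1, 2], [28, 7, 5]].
The invariant factors of A (the non-unit diagonal entries of the Smith normal form of xI - A over ℚ[x]) are x^3 + x + 3, each dividing the next. The characteristic polynomial is their product, x^3 + x + 3.

The rational canonical form is the block-diagonal matrix of companion matrices C(f_i):
R = [[0, 0, -3], [1, 0, -1], [0, 1, 0]].

Note the characteristic polynomial does not split into linear factors over ℚ, so A has no Jordan form over ℚ; the rational canonical form exists over any field.

R = [[0, 0, -3], [1, 0, -1], [0, 1, 0]]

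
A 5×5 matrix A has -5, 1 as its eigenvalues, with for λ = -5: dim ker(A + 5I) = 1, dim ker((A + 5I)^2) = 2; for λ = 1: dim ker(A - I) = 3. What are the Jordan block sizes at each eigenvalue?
λ = -5: successive nullity increments [1, 1] count blocks of size ≥ k; block sizes are [2].
λ = 1: successive nullity increments [3] count blocks of size ≥ k; block sizes are [1, 1, 1].

Jordan blocks: (-5, 2), (1, 1), (1, 1), (1, 1)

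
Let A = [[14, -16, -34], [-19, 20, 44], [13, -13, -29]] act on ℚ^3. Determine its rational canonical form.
The invariant factors of A (the non-unit diagonal entries of the Smith normal form of xI - A over ℚ[x]) are (x - 3)(x^2 - 2x - 2), each dividing the next. The characteristic polynomial is their product, (x - 3)(x^2 - 2x - 2).

The rational canonical form is the block-diagonal matrix of companion matrices C(f_i):
R = [[0, 0, -6], [1, 0, -4], [0, 1, 5]].

Note the characteristic polynomial does not split into linear factors over ℚ, so A has no Jordan form over ℚ; the rational canonical form exists over any field.

R = [[0, 0, -6], [1, 0, -4], [0, 1, 5]]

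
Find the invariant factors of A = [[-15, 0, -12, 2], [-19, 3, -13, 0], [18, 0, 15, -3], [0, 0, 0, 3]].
The Jordan structure of A has elementary divisors (x + 3), (x - 3)^3. Arranging the block sizes at each eigenvalue in decreasing order and taking row products gives the invariant factors.

Invariant factors (smallest first, each dividing the next): (x - 3)^3(x + 3).

Check: the last factor (x - 3)^3(x + 3) is the minimal polynomial, and the product (x - 3)^3(x + 3) is the characteristic polynomial.

(x - 3)^3(x + 3)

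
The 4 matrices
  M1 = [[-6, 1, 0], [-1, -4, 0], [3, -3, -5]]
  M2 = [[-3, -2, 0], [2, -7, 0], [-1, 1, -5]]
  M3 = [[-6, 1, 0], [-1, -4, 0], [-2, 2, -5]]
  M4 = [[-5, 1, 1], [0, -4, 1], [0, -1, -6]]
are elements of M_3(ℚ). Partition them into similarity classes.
Characteristic polynomials: χ_{M1} = (x + 5)^3, χ_{M2} = (x + 5)^3, χ_{M3} = (x + 5)^3, χ_{M4} = (x + 5)^3.

{M1, M2, M3, M4}: invariant factors x + 5, (x + 5)^2.

Matrices are similar if and only if their invariant-factor lists agree; the partition into similarity classes is {M1, M2, M3, M4}.

1 class: {M1, M2, M3, M4}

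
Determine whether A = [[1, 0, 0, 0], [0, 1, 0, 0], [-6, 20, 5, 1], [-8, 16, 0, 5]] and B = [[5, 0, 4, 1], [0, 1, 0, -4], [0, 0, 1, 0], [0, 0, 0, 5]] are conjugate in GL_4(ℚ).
Yes.

Two matrices over a field are similar if and only if they have the same invariant factors.

Both A and B have characteristic polynomial (x - 5)^2(x - 1)^2 and minimal polynomial (x - 5)^2(x - 1). Computing further, both have invariant factors x - 1, (x - 5)^2(x - 1). Hence A and B are similar.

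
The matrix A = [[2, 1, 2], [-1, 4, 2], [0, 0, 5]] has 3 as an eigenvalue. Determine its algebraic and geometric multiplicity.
algebraic multiplicity 2, geometric multiplicity 1

The characteristic polynomial is (x - 5)(x - 3)^2, so the factor x - 3 appears with exponent 2: the algebraic multiplicity is 2.

rank(A - 3I) = 2, so the eigenspace has dimension 3 - 2 = 1: the geometric multiplicity is 1.

Since 1 < 2, A is not diagonalizable.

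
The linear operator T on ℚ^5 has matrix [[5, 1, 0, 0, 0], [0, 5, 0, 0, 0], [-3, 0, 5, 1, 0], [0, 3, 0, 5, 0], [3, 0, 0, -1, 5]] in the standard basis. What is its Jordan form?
J = [[5, 1, 0, 0, 0], [0, 5, 0, 0, 0], [0, 0, 5, 1, 0], [0, 0, 0, 5, 0], [0, 0, 0, 0, 5]]

The characteristic polynomial is det(xI - A) = (x - 5)^5, so the eigenvalues are 5 (algebraic multiplicity 5).

For λ = 5: rank(A - 5I) = 2, rank((A - 5I)^2) = 0. The eigenspace has dimension 5 - 2 = 3, so there are 3 Jordan blocks; the rank sequence gives block sizes [2, 2, 1].

Assembling the blocks gives the Jordan form J above.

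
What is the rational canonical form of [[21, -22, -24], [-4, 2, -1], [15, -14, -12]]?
The invariant factors of A (the non-unit diagonal entries of the Smith normal form of xI - A over ℚ[x]) are (x - 6)^2(x + 1), each dividing the next. The characteristic polynomial is their product, (x - 6)^2(x + 1).

The rational canonical form is the block-diagonal matrix of companion matrices C(f_i):
R = [[0, 0, -36], [1, 0, -24], [0, 1, 11]].

R = [[0, 0, -36], [1, 0, -24], [0, 1, 11]]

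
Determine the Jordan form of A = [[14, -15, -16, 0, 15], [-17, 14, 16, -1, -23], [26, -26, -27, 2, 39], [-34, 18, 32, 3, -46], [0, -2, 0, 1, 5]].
The characteristic polynomial is det(xI - A) = (x - 5)^3(x + 3)^2, so the eigenvalues are -3 (algebraic multiplicity 2), 5 (algebraic multiplicity 3).

For λ = -3: rank(A + 3I) = 4, rank((A + 3I)^2) = 3. The eigenspace has dimension 5 - 4 = 1, so there is 1 Jordan block; the rank sequence gives block sizes [2].

For λ = 5: rank(A - 5I) = 4, rank((A - 5I)^2) = 3, rank((A - 5I)^3) = 2. The eigenspace has dimension 5 - 4 = 1, so there is 1 Jordan block; the rank sequence gives block sizes [3].

Assembling the blocks gives the Jordan form J above.

J = [[-3, 1, 0, 0, 0], [0, -3, 0, 0, 0], [0, 0, 5, 1, 0], [0, 0, 0, 5, 1], [0, 0, 0, 0, 5]]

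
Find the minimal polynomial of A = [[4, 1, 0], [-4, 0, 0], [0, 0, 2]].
The characteristic polynomial factors as (x - 2)^3. The minimal polynomial is ∏(x - λ)^{k_λ} where k_λ is the size of the largest Jordan block at λ.

For λ = 2: rank(A - 2I) = 1, and the largest Jordan block has size 2 (the smallest k with rank((A - 2I)^k) = rank((A - 2I)^(k+1))).

So m_A(x) = (x - 2)^2.

m_A(x) = (x - 2)^2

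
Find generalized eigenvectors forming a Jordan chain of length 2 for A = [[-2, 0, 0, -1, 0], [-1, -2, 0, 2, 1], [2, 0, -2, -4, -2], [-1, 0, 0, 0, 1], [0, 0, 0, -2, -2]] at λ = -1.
We seek v_1 ∈ ker((A + I)^2) \ ker(A + I), then set v_{i+1} = (A + I) v_i.

One such chain is v_1 = [[1, 0, 0, 0, 2]]^T, v_2 = [[-1, 1, -2, 1, -2]]^T. Check: (A + I) v_2 = [[0, 0, 0, 0, 0]]^T = 0.

v_1 = [[1, 0, 0, 0, 2]]^T, v_2 = [[-1, 1, -2, 1, -2]]^T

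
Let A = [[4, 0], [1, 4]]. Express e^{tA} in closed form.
e^{tA} = [[e^{4*t}, 0], [t*e^{4*t}, e^{4*t}]]

A has Jordan form J = [[4, 1], [0, 4]] with A = PJP^{-1}, so e^{tA} = P e^{tJ} P^{-1}.

For a Jordan block J_k(λ), e^{tJ_k(λ)} = e^{λt} · (I + tN + t^2 N^2/2! + ... + t^{k-1} N^{k-1}/(k-1)!) where N is the nilpotent superdiagonal part.

Assembling the blocks and conjugating back gives the entries of e^{tA} as shown above.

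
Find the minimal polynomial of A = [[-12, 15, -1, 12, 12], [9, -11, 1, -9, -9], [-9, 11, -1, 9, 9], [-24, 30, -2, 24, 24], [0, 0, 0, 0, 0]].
The characteristic polynomial factors as x^5. The minimal polynomial is ∏(x - λ)^{k_λ} where k_λ is the size of the largest Jordan block at λ.

For λ = 0: rank(A) = 2, and the largest Jordan block has size 3 (the smallest k with rank(A^k) = rank(A^(k+1))).

So m_A(x) = x^3.

m_A(x) = x^3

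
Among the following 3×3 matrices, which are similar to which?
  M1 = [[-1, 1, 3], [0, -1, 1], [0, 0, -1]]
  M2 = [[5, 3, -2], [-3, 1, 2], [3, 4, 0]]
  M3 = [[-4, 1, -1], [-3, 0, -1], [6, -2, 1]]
3 classes: {M1}, {M2}, {M3}

Characteristic polynomials: χ_{M1} = (x + 1)^3, χ_{M2} = (x - 2)^3, χ_{M3} = (x + 1)^3.

{M1}: invariant factors (x + 1)^3.

{M2}: invariant factors (x - 2)^3.

{M3}: invariant factors x + 1, (x + 1)^2.

Matrices are similar if and only if their invariant-factor lists agree; the partition into similarity classes is {M1}, {M2}, {M3}.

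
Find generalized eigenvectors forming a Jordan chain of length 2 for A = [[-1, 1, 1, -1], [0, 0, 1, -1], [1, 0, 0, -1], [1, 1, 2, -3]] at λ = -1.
We seek v_1 ∈ ker((A + I)^2) \ ker(A + I), then set v_{i+1} = (A + I) v_i.

One such chain is v_1 = [[-1, 0, 1, 0]]^T, v_2 = [[1, 1, 0, 1]]^T. Check: (A + I) v_2 = [[0, 0, 0, 0]]^T = 0.

v_1 = [[-1, 0, 1, 0]]^T, v_2 = [[1, 1, 0, 1]]^T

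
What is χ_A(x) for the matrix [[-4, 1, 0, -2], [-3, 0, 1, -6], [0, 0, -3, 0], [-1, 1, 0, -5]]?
χ_A(x) = (x + 3)^4

xI - A = [[x + 4, -1, 0, 2], [3, x, -1, 6], [0, 0, x + 3, 0], [1, -1, 0, x + 5]].

Expanding det(xI - A) along the first row:
det(xI - A) = + (x + 4)·det([[x, -1, 6], [0, x + 3, 0], [-1, 0, x + 5]]) - (-1)·det([[3, -1, 6], [0, x + 3, 0], [1, 0, x + 5]]) + (0)·det([[3, x, 6], [0, 0, 0], [1, -1, x + 5]]) - (2)·det([[3, x, -1], [0, 0, x + 3], [1, -1, 0]]).

Evaluating gives χ_A(x) = x^4 + 12x^3 + 54x^2 + 108x + 81 = (x + 3)^4.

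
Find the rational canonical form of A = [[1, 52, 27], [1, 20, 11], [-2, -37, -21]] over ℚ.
The invariant factors of A (the non-unit diagonal entries of the Smith normal form of xI - A over ℚ[x]) are (x - 4)(x + 2)^2, each dividing the next. The characteristic polynomial is their product, (x - 4)(x + 2)^2.

The rational canonical form is the block-diagonal matrix of companion matrices C(f_i):
R = [[0, 0, 16], [1, 0, 12], [0, 1, 0]].

R = [[0, 0, 16], [1, 0, 12], [0, 1, 0]]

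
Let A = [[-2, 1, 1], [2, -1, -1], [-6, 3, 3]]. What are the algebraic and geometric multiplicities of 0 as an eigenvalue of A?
The characteristic polynomial is x^3, so the factor x appears with exponent 3: the algebraic multiplicity is 3.

rank(A) = 1, so the eigenspace has dimension 3 - 1 = 2: the geometric multiplicity is 2.

Since 2 < 3, A is not diagonalizable.

algebraic multiplicity 3, geometric multiplicity 2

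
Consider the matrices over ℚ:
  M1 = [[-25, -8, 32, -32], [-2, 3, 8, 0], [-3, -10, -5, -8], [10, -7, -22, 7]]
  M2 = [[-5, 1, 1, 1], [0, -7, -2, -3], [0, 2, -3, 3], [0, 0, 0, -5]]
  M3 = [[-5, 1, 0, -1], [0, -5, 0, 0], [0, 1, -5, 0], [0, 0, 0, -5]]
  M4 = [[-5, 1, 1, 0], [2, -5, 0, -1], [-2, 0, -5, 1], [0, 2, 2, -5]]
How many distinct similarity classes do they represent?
1 class: {M1, M2, M3, M4}

Characteristic polynomials: χ_{M1} = (x + 5)^4, χ_{M2} = (x + 5)^4, χ_{M3} = (x + 5)^4, χ_{M4} = (x + 5)^4.

{M1, M2, M3, M4}: invariant factors (x + 5)^2, (x + 5)^2.

Matrices are similar if and only if their invariant-factor lists agree; the partition into similarity classes is {M1, M2, M3, M4}.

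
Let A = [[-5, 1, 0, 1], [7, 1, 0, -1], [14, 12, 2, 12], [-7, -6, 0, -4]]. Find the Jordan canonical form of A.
The characteristic polynomial is det(xI - A) = (x - 2)^2(x + 5)^2, so the eigenvalues are -5 (algebraic multiplicity 2), 2 (algebraic multiplicity 2).

For λ = -5: rank(A + 5I) = 3, rank((A + 5I)^2) = 2. The eigenspace has dimension 4 - 3 = 1, so there is 1 Jordan block; the rank sequence gives block sizes [2].

For λ = 2: rank(A - 2I) = 2. The eigenspace has dimension 4 - 2 = 2, so there are 2 Jordan blocks; the rank sequence gives block sizes [1, 1].

Assembling the blocks gives the Jordan form J above.

J = [[-5, 1, 0, 0], [0, -5, 0, 0], [0, 0, 2, 0], [0, 0, 0, 2]]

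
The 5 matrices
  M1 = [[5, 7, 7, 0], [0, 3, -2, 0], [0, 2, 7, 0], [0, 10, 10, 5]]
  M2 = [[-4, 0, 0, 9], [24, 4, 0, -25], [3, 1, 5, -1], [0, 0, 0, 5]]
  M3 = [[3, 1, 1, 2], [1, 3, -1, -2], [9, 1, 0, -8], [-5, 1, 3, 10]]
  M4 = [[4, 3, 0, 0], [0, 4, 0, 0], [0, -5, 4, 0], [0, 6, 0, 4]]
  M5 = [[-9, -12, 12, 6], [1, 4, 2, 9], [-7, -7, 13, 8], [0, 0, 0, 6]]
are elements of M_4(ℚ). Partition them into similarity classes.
5 classes: {M1}, {M2}, {M3}, {M4}, {M5}

Characteristic polynomials: χ_{M1} = (x - 5)^4, χ_{M2} = (x - 5)^2(x - 4)(x + 4), χ_{M3} = (x - 4)^4, χ_{M4} = (x - 4)^4, χ_{M5} = (x - 6)^2(x - 3)(x + 1).

{M1}: invariant factors x - 5, x - 5, (x - 5)^2.

{M2}: invariant factors (x - 5)^2(x - 4)(x + 4).

{M3}: invariant factors x - 4, (x - 4)^3.

{M4}: invariant factors x - 4, x - 4, (x - 4)^2.

{M5}: invariant factors (x - 6)^2(x - 3)(x + 1).

Matrices are similar if and only if their invariant-factor lists agree; the partition into similarity classes is {M1}, {M2}, {M3}, {M4}, {M5}.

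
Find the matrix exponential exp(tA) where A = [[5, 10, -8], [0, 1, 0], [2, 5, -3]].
e^{tA} = [[(4*t + 1)*e^{t}, 10*t*e^{t}, -8*t*e^{t}], [0, e^{t}, 0], [2*t*e^{t}, 5*t*e^{t}, (1 - 4*t)*e^{t}]]

A has Jordan form J = [[1, 1, 0], [0, 1, 0], [0, 0, 1]] with A = PJP^{-1}, so e^{tA} = P e^{tJ} P^{-1}.

For a Jordan block J_k(λ), e^{tJ_k(λ)} = e^{λt} · (I + tN + t^2 N^2/2! + ... + t^{k-1} N^{k-1}/(k-1)!) where N is the nilpotent superdiagonal part.

Assembling the blocks and conjugating back gives the entries of e^{tA} as shown above.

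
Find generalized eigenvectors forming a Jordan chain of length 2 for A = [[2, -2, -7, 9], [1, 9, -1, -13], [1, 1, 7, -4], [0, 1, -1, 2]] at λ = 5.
We seek v_1 ∈ ker((A - 5I)^2) \ ker(A - 5I), then set v_{i+1} = (A - 5I) v_i.

One such chain is v_1 = [[2, 2, 0, 1]]^T, v_2 = [[-1, -3, 0, -1]]^T. Check: (A - 5I) v_2 = [[0, 0, 0, 0]]^T = 0.

v_1 = [[2, 2, 0, 1]]^T, v_2 = [[-1, -3, 0, -1]]^T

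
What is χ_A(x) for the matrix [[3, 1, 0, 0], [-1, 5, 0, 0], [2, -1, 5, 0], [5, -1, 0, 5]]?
xI - A = [[x - 3, -1, 0, 0], [1, x - 5, 0, 0], [-2, 1, x - 5, 0], [-5, 1, 0, x - 5]].

Expanding det(xI - A) along the first row:
det(xI - A) = + (x - 3)·det([[x - 5, 0, 0], [1, x - 5, 0], [1, 0, x - 5]]) - (-1)·det([[1, 0, 0], [-2, x - 5, 0], [-5, 0, x - 5]]) + (0)·det([[1, x - 5, 0], [-2, 1, 0], [-5, 1, x - 5]]) - (0)·det([[1, x - 5, 0], [-2, 1, x - 5], [-5, 1, 0]]).

Evaluating gives χ_A(x) = x^4 - 18x^3 + 121x^2 - 360x + 400 = (x - 5)^2(x - 4)^2.

χ_A(x) = (x - 5)^2(x - 4)^2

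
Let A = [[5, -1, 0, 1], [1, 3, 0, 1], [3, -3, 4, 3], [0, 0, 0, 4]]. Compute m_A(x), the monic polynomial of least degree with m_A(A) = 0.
The characteristic polynomial factors as (x - 4)^4. The minimal polynomial is ∏(x - λ)^{k_λ} where k_λ is the size of the largest Jordan block at λ.

For λ = 4: rank(A - 4I) = 1, and the largest Jordan block has size 2 (the smallest k with rank((A - 4I)^k) = rank((A - 4I)^(k+1))).

So m_A(x) = (x - 4)^2.

m_A(x) = (x - 4)^2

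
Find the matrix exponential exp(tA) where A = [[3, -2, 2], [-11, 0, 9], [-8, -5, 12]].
A has Jordan form J = [[5, 1, 0], [0, 5, 1], [0, 0, 5]] with A = PJP^{-1}, so e^{tA} = P e^{tJ} P^{-1}.

For a Jordan block J_k(λ), e^{tJ_k(λ)} = e^{λt} · (I + tN + t^2 N^2/2! + ... + t^{k-1} N^{k-1}/(k-1)!) where N is the nilpotent superdiagonal part.

Assembling the blocks and conjugating back gives the entries of e^{tA} as shown above.

e^{tA} = [[(5*t^2 - 2*t + 1)*e^{5*t}, 2*t*(t - 1)*e^{5*t}, 2*t*(1 - 2*t)*e^{5*t}], [t*(5*t - 22)*e^{5*t}/2, (t^2 - 5*t + 1)*e^{5*t}, t*(9 - 2*t)*e^{5*t}], [t*(15*t - 16)*e^{5*t}/2, t*(3*t - 5)*e^{5*t}, (-6*t^2 + 7*t + 1)*e^{5*t}]]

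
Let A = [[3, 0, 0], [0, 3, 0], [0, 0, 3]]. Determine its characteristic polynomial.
xI - A = [[x - 3, 0, 0], [0, x - 3, 0], [0, 0, x - 3]].

Expanding det(xI - A) along the first row:
det(xI - A) = + (x - 3)·det([[x - 3, 0], [0, x - 3]]) - (0)·det([[0, 0], [0, x - 3]]) + (0)·det([[0, x - 3], [0, 0]]).

Evaluating gives χ_A(x) = x^3 - 9x^2 + 27x - 27 = (x - 3)^3.

χ_A(x) = (x - 3)^3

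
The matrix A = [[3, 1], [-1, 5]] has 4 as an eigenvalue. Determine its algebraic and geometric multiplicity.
The characteristic polynomial is (x - 4)^2, so the factor x - 4 appears with exponent 2: the algebraic multiplicity is 2.

rank(A - 4I) = 1, so the eigenspace has dimension 2 - 1 = 1: the geometric multiplicity is 1.

Since 1 < 2, A is not diagonalizable.

algebraic multiplicity 2, geometric multiplicity 1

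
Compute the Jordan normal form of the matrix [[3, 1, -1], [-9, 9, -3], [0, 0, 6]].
The characteristic polynomial is det(xI - A) = (x - 6)^3, so the eigenvalues are 6 (algebraic multiplicity 3).

For λ = 6: rank(A - 6I) = 1, rank((A - 6I)^2) = 0. The eigenspace has dimension 3 - 1 = 2, so there are 2 Jordan blocks; the rank sequence gives block sizes [2, 1].

Assembling the blocks gives the Jordan form J above.

J = [[6, 1, 0], [0, 6, 0], [0, 0, 6]]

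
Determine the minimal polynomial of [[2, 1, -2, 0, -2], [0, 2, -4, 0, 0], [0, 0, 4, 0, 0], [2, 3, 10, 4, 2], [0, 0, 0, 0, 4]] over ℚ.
m_A(x) = (x - 4)(x - 2)^2

The characteristic polynomial factors as (x - 4)^3(x - 2)^2. The minimal polynomial is ∏(x - λ)^{k_λ} where k_λ is the size of the largest Jordan block at λ.

For λ = 2: rank(A - 2I) = 4, and the largest Jordan block has size 2 (the smallest k with rank((A - 2I)^k) = rank((A - 2I)^(k+1))).
For λ = 4: rank(A - 4I) = 2, and the largest Jordan block has size 1 (the smallest k with rank((A - 4I)^k) = rank((A - 4I)^(k+1))).

So m_A(x) = (x - 4)(x - 2)^2.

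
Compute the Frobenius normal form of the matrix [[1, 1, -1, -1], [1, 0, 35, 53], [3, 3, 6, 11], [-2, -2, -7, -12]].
R = [[0, 0, 0, 0], [1, 0, 0, 18], [0, 1, 0, 0], [0, 0, 1, -5]]

The invariant factors of A (the non-unit diagonal entries of the Smith normal form of xI - A over ℚ[x]) are x(x + 3)(x^2 + 2x - 6), each dividing the next. The characteristic polynomial is their product, x(x + 3)(x^2 + 2x - 6).

The rational canonical form is the block-diagonal matrix of companion matrices C(f_i):
R = [[0, 0, 0, 0], [1, 0, 0, 18], [0, 1, 0, 0], [0, 0, 1, -5]].

Note the characteristic polynomial does not split into linear factors over ℚ, so A has no Jordan form over ℚ; the rational canonical form exists over any field.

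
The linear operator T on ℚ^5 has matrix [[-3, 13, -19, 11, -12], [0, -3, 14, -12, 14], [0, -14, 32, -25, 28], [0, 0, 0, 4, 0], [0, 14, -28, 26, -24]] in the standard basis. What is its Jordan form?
J = [[-3, 1, 0, 0, 0], [0, -3, 0, 0, 0], [0, 0, 4, 1, 0], [0, 0, 0, 4, 0], [0, 0, 0, 0, 4]]

The characteristic polynomial is det(xI - A) = (x - 4)^3(x + 3)^2, so the eigenvalues are -3 (algebraic multiplicity 2), 4 (algebraic multiplicity 3).

For λ = -3: rank(A + 3I) = 4, rank((A + 3I)^2) = 3. The eigenspace has dimension 5 - 4 = 1, so there is 1 Jordan block; the rank sequence gives block sizes [2].

For λ = 4: rank(A - 4I) = 3, rank((A - 4I)^2) = 2. The eigenspace has dimension 5 - 3 = 2, so there are 2 Jordan blocks; the rank sequence gives block sizes [2, 1].

Assembling the blocks gives the Jordan form J above.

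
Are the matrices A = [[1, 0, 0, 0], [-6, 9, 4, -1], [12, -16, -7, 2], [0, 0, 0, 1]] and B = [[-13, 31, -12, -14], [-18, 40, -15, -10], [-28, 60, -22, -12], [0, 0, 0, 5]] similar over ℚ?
trace(A) = 4 but trace(B) = 10. The trace is a similarity invariant, so A and B are not similar.

No.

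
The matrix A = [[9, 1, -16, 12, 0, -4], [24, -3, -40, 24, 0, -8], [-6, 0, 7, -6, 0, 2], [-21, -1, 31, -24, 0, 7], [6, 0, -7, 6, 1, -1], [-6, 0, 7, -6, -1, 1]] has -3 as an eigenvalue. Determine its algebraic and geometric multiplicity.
The characteristic polynomial is x^3(x + 3)^3, so the factor x + 3 appears with exponent 3: the algebraic multiplicity is 3.

rank(A + 3I) = 4, so the eigenspace has dimension 6 - 4 = 2: the geometric multiplicity is 2.

Since 2 < 3, A is not diagonalizable.

algebraic multiplicity 3, geometric multiplicity 2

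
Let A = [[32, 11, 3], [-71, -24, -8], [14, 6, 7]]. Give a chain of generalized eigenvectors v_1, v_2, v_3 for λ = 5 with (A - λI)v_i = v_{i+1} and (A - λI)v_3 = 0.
We seek v_1 ∈ ker((A - 5I)^3) \ ker((A - 5I)^2), then set v_{i+1} = (A - 5I) v_i.

One such chain is v_1 = [[-1, 2, 1]]^T, v_2 = [[-2, 5, 0]]^T, v_3 = [[1, -3, 2]]^T. Check: (A - 5I) v_3 = [[0, 0, 0]]^T = 0.

v_1 = [[-1, 2, 1]]^T, v_2 = [[-2, 5, 0]]^T, v_3 = [[1, -3, 2]]^T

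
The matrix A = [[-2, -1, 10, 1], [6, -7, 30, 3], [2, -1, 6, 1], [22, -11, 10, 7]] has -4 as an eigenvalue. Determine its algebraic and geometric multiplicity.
The characteristic polynomial is (x - 6)^2(x + 4)^2, so the factor x + 4 appears with exponent 2: the algebraic multiplicity is 2.

rank(A + 4I) = 2, so the eigenspace has dimension 4 - 2 = 2: the geometric multiplicity is 2.

algebraic multiplicity 2, geometric multiplicity 2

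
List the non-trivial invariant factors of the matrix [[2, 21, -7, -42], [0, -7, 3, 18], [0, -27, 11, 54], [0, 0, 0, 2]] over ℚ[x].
x - 2, x - 2, (x - 2)^2

The Jordan structure of A has elementary divisors (x - 2)^2, (x - 2), (x - 2). Arranging the block sizes at each eigenvalue in decreasing order and taking row products gives the invariant factors.

Invariant factors (smallest first, each dividing the next): x - 2, x - 2, (x - 2)^2.

Check: the last factor (x - 2)^2 is the minimal polynomial, and the product (x - 2)^4 is the characteristic polynomial.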